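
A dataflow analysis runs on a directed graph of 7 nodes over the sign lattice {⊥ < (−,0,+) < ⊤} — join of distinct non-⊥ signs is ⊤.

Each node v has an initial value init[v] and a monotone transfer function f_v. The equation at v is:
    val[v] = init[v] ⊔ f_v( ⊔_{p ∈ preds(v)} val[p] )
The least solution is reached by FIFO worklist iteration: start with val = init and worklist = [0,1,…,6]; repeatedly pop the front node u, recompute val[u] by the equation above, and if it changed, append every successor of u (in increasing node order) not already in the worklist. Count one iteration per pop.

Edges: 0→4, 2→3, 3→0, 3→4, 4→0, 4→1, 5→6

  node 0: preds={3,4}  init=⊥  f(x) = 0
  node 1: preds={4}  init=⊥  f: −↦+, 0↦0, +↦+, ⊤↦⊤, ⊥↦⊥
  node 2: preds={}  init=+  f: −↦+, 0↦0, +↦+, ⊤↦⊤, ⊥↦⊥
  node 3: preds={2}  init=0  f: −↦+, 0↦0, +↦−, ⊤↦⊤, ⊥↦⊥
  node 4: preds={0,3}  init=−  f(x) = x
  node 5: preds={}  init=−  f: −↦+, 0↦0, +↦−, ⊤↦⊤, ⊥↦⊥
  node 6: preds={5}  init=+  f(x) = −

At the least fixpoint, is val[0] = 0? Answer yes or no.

Trace (9 dequeues):
  [1] u=0 | in ⊤ | out 0 | prev ⊥ | push {}
  [2] u=1 | in − | out + | prev ⊥ | push {}
  [3] u=2 | in ⊥ | out + | ==
  [4] u=3 | in + | out ⊤ | prev 0 | push {0}
  [5] u=4 | in ⊤ | out ⊤ | prev − | push {1}
  [6] u=5 | in ⊥ | out − | ==
  [7] u=6 | in − | out ⊤ | prev + | push {}
  [8] u=0 | in ⊤ | out 0 | ==
  [9] u=1 | in ⊤ | out ⊤ | prev + | push {}

Converged values:
  [0] 0
  [1] ⊤
  [2] +
  [3] ⊤
  [4] ⊤
  [5] −
  [6] ⊤

yes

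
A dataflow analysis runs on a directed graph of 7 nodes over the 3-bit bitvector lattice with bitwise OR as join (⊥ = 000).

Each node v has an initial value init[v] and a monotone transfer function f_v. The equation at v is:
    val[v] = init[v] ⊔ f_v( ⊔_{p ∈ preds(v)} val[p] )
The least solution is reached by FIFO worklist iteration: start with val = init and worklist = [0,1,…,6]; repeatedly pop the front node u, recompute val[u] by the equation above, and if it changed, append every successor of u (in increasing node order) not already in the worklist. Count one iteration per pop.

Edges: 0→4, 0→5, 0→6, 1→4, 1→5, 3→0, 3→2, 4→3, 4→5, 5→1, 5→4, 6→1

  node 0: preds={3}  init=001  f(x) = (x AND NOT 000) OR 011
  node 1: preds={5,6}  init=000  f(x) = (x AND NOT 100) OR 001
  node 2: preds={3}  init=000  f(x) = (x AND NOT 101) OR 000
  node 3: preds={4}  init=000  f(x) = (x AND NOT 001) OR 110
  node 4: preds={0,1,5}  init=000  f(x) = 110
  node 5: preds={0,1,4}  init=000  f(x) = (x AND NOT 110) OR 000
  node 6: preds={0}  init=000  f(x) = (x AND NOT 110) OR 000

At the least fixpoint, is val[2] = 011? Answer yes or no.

Worklist (14 pops):
  #1 pop 0: in=000 → 011 (was 001); enqueue []
  #2 pop 1: in=000 → 001 (was 000); enqueue []
  #3 pop 2: in=000 → 000 (no change)
  #4 pop 3: in=000 → 110 (was 000); enqueue [0,2]
  #5 pop 4: in=011 → 110 (was 000); enqueue [3]
  #6 pop 5: in=111 → 001 (was 000); enqueue [1,4]
  #7 pop 6: in=011 → 001 (was 000); enqueue []
  #8 pop 0: in=110 → 111 (was 011); enqueue [5,6]
  #9 pop 2: in=110 → 010 (was 000); enqueue []
  #10 pop 3: in=110 → 110 (no change)
  #11 pop 1: in=001 → 001 (no change)
  #12 pop 4: in=111 → 110 (no change)
  #13 pop 5: in=111 → 001 (no change)
  #14 pop 6: in=111 → 001 (no change)

Fixpoint:
  val[0] = 111
  val[1] = 001
  val[2] = 010
  val[3] = 110
  val[4] = 110
  val[5] = 001
  val[6] = 001

no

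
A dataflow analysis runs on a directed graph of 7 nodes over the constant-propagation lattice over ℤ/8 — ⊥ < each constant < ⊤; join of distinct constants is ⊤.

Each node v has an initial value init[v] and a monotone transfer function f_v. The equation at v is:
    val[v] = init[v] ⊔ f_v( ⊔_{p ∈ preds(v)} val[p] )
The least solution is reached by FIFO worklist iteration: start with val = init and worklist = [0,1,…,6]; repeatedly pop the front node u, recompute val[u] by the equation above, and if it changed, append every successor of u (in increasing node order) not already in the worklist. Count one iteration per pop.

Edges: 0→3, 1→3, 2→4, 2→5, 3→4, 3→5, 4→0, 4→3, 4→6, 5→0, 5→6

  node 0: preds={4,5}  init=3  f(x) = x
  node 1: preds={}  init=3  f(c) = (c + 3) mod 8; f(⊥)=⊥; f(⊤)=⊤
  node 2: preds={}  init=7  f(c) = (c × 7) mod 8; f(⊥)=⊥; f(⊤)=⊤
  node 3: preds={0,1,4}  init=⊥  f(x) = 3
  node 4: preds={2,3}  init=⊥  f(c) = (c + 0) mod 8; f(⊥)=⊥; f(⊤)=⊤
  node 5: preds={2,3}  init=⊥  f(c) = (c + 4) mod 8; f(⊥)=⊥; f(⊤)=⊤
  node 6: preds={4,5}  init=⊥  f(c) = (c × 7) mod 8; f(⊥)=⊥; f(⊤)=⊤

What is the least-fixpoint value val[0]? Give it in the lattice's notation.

⊤

Trace (9 dequeues):
  [1] u=0 | in ⊥ | out 3 | ==
  [2] u=1 | in ⊥ | out 3 | ==
  [3] u=2 | in ⊥ | out 7 | ==
  [4] u=3 | in 3 | out 3 | prev ⊥ | push {}
  [5] u=4 | in ⊤ | out ⊤ | prev ⊥ | push {0,3}
  [6] u=5 | in ⊤ | out ⊤ | prev ⊥ | push {}
  [7] u=6 | in ⊤ | out ⊤ | prev ⊥ | push {}
  [8] u=0 | in ⊤ | out ⊤ | prev 3 | push {}
  [9] u=3 | in ⊤ | out 3 | ==

Converged values:
  [0] ⊤
  [1] 3
  [2] 7
  [3] 3
  [4] ⊤
  [5] ⊤
  [6] ⊤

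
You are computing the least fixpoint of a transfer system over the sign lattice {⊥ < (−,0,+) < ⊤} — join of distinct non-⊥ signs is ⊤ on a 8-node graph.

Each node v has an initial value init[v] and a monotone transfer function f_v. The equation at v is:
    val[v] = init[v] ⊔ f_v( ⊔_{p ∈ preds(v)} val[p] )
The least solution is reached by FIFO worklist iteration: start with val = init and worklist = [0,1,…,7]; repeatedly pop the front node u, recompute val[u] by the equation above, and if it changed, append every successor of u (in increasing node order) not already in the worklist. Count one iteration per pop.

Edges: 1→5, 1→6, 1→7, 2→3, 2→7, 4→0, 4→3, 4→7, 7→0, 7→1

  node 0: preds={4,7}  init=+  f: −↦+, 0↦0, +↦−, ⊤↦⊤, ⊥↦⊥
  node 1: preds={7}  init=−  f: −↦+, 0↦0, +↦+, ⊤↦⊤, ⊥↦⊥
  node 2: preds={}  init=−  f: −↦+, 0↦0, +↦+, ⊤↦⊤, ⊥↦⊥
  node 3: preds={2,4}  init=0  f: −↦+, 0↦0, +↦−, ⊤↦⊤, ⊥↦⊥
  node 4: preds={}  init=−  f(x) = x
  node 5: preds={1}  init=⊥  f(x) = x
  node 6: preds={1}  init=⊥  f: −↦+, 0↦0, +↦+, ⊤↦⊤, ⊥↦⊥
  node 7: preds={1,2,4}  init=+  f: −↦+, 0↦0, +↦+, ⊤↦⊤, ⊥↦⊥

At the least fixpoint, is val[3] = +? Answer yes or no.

Worklist (10 pops):
  #1 pop 0: in=⊤ → ⊤ (was +); enqueue []
  #2 pop 1: in=+ → ⊤ (was −); enqueue []
  #3 pop 2: in=⊥ → − (no change)
  #4 pop 3: in=− → ⊤ (was 0); enqueue []
  #5 pop 4: in=⊥ → − (no change)
  #6 pop 5: in=⊤ → ⊤ (was ⊥); enqueue []
  #7 pop 6: in=⊤ → ⊤ (was ⊥); enqueue []
  #8 pop 7: in=⊤ → ⊤ (was +); enqueue [0,1]
  #9 pop 0: in=⊤ → ⊤ (no change)
  #10 pop 1: in=⊤ → ⊤ (no change)

Fixpoint:
  val[0] = ⊤
  val[1] = ⊤
  val[2] = −
  val[3] = ⊤
  val[4] = −
  val[5] = ⊤
  val[6] = ⊤
  val[7] = ⊤

no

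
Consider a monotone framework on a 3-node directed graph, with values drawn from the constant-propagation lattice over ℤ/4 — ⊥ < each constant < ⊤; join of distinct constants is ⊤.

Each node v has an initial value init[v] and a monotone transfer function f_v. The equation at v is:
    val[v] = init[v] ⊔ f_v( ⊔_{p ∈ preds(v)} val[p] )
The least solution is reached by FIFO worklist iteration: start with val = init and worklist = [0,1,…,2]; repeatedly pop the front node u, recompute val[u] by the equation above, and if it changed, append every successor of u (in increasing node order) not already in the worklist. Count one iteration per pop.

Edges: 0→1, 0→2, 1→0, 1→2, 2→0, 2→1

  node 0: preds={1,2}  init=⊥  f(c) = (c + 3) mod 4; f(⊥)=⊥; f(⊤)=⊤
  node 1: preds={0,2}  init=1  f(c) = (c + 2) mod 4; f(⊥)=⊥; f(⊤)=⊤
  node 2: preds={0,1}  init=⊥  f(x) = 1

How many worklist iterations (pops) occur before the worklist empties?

Iteration log — 6 steps:
  step 1. node 0  ⊔preds=1  new=0  old=⊥  +wl: 
  step 2. node 1  ⊔preds=0  new=⊤  old=1  +wl: 0
  step 3. node 2  ⊔preds=⊤  new=1  old=⊥  +wl: 1
  step 4. node 0  ⊔preds=⊤  new=⊤  old=0  +wl: 2
  step 5. node 1  ⊔preds=⊤  new=⊤  stable
  step 6. node 2  ⊔preds=⊤  new=1  stable

Least fixpoint reached:
  node 0: ⊤
  node 1: ⊤
  node 2: 1

6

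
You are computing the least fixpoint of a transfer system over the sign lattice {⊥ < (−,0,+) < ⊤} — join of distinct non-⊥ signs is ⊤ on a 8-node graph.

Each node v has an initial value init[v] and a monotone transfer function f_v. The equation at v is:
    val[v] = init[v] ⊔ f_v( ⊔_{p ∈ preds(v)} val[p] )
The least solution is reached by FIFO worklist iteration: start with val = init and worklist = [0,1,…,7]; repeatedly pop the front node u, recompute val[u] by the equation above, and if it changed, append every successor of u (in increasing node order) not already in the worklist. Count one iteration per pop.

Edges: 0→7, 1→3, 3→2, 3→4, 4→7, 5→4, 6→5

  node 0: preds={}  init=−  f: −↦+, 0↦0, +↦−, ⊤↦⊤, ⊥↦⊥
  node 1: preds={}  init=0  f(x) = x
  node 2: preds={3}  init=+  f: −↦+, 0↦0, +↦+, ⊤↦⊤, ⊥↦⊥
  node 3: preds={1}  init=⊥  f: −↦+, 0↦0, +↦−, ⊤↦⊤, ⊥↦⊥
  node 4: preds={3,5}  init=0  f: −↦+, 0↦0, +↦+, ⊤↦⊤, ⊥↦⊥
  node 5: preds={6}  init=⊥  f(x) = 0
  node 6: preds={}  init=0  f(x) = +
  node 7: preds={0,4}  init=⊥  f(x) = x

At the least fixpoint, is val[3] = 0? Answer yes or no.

yes

Trace (11 dequeues):
  [1] u=0 | in ⊥ | out − | ==
  [2] u=1 | in ⊥ | out 0 | ==
  [3] u=2 | in ⊥ | out + | ==
  [4] u=3 | in 0 | out 0 | prev ⊥ | push {2}
  [5] u=4 | in 0 | out 0 | ==
  [6] u=5 | in 0 | out 0 | prev ⊥ | push {4}
  [7] u=6 | in ⊥ | out ⊤ | prev 0 | push {5}
  [8] u=7 | in ⊤ | out ⊤ | prev ⊥ | push {}
  [9] u=2 | in 0 | out ⊤ | prev + | push {}
  [10] u=4 | in 0 | out 0 | ==
  [11] u=5 | in ⊤ | out 0 | ==

Converged values:
  [0] −
  [1] 0
  [2] ⊤
  [3] 0
  [4] 0
  [5] 0
  [6] ⊤
  [7] ⊤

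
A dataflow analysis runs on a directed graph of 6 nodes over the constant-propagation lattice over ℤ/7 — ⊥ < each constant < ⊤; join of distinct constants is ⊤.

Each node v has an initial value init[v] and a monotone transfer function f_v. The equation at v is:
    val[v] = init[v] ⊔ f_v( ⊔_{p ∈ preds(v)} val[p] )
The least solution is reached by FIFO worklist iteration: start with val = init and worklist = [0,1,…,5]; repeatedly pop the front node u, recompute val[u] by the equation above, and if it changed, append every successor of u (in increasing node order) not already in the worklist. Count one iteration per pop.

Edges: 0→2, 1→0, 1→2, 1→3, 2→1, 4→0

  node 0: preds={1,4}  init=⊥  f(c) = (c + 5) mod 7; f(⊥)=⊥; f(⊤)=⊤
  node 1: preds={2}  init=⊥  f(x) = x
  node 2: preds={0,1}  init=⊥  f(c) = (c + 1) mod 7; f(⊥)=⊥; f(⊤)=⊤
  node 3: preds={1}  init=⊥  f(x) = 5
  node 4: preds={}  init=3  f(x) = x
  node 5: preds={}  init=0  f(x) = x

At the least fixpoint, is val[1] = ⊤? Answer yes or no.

Trace (14 dequeues):
  [1] u=0 | in 3 | out 1 | prev ⊥ | push {}
  [2] u=1 | in ⊥ | out ⊥ | ==
  [3] u=2 | in 1 | out 2 | prev ⊥ | push {1}
  [4] u=3 | in ⊥ | out 5 | prev ⊥ | push {}
  [5] u=4 | in ⊥ | out 3 | ==
  [6] u=5 | in ⊥ | out 0 | ==
  [7] u=1 | in 2 | out 2 | prev ⊥ | push {0,2,3}
  [8] u=0 | in ⊤ | out ⊤ | prev 1 | push {}
  [9] u=2 | in ⊤ | out ⊤ | prev 2 | push {1}
  [10] u=3 | in 2 | out 5 | ==
  [11] u=1 | in ⊤ | out ⊤ | prev 2 | push {0,2,3}
  [12] u=0 | in ⊤ | out ⊤ | ==
  [13] u=2 | in ⊤ | out ⊤ | ==
  [14] u=3 | in ⊤ | out 5 | ==

Converged values:
  [0] ⊤
  [1] ⊤
  [2] ⊤
  [3] 5
  [4] 3
  [5] 0

yes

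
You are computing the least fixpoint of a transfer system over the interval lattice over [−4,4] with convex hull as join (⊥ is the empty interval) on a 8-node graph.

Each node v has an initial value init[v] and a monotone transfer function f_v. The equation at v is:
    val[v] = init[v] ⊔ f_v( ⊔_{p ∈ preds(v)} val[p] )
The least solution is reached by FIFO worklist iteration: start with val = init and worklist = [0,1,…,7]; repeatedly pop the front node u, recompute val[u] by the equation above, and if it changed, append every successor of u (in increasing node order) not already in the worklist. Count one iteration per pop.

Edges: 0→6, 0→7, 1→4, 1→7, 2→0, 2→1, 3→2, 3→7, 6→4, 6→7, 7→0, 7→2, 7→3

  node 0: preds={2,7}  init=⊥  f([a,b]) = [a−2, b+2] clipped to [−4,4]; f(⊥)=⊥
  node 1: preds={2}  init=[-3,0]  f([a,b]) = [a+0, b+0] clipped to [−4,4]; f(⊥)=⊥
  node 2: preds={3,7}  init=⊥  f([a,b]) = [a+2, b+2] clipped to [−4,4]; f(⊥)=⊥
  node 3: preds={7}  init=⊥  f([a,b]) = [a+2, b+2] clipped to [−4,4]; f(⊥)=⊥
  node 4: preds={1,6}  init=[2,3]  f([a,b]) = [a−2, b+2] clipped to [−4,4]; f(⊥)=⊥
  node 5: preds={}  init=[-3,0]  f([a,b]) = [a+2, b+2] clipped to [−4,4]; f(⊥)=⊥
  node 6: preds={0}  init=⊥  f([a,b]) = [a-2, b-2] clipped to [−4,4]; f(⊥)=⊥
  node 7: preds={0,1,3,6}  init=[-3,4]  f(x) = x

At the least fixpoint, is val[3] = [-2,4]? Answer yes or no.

yes

Trace (17 dequeues):
  [1] u=0 | in [-3,4] | out [-4,4] | prev ⊥ | push {}
  [2] u=1 | in ⊥ | out [-3,0] | ==
  [3] u=2 | in [-3,4] | out [-1,4] | prev ⊥ | push {0,1}
  [4] u=3 | in [-3,4] | out [-1,4] | prev ⊥ | push {2}
  [5] u=4 | in [-3,0] | out [-4,3] | prev [2,3] | push {}
  [6] u=5 | in ⊥ | out [-3,0] | ==
  [7] u=6 | in [-4,4] | out [-4,2] | prev ⊥ | push {4}
  [8] u=7 | in [-4,4] | out [-4,4] | prev [-3,4] | push {3}
  [9] u=0 | in [-4,4] | out [-4,4] | ==
  [10] u=1 | in [-1,4] | out [-3,4] | prev [-3,0] | push {7}
  [11] u=2 | in [-4,4] | out [-2,4] | prev [-1,4] | push {0,1}
  [12] u=4 | in [-4,4] | out [-4,4] | prev [-4,3] | push {}
  [13] u=3 | in [-4,4] | out [-2,4] | prev [-1,4] | push {2}
  [14] u=7 | in [-4,4] | out [-4,4] | ==
  [15] u=0 | in [-4,4] | out [-4,4] | ==
  [16] u=1 | in [-2,4] | out [-3,4] | ==
  [17] u=2 | in [-4,4] | out [-2,4] | ==

Converged values:
  [0] [-4,4]
  [1] [-3,4]
  [2] [-2,4]
  [3] [-2,4]
  [4] [-4,4]
  [5] [-3,0]
  [6] [-4,2]
  [7] [-4,4]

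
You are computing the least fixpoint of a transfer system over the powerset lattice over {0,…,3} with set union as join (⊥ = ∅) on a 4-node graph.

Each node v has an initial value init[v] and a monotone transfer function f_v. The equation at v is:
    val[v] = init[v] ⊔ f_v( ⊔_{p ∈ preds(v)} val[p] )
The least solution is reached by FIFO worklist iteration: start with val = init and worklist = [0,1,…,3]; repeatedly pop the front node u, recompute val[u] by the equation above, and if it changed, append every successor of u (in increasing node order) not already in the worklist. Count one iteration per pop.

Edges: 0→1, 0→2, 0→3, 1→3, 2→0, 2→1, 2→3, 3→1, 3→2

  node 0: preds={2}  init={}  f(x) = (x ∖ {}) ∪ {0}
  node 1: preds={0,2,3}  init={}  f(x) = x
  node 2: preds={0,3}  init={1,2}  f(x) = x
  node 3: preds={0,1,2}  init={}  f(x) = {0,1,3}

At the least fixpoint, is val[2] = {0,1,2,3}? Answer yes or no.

Worklist (12 pops):
  #1 pop 0: in={1,2} → {0,1,2} (was {}); enqueue []
  #2 pop 1: in={0,1,2} → {0,1,2} (was {}); enqueue []
  #3 pop 2: in={0,1,2} → {0,1,2} (was {1,2}); enqueue [0,1]
  #4 pop 3: in={0,1,2} → {0,1,3} (was {}); enqueue [2]
  #5 pop 0: in={0,1,2} → {0,1,2} (no change)
  #6 pop 1: in={0,1,2,3} → {0,1,2,3} (was {0,1,2}); enqueue [3]
  #7 pop 2: in={0,1,2,3} → {0,1,2,3} (was {0,1,2}); enqueue [0,1]
  #8 pop 3: in={0,1,2,3} → {0,1,3} (no change)
  #9 pop 0: in={0,1,2,3} → {0,1,2,3} (was {0,1,2}); enqueue [2,3]
  #10 pop 1: in={0,1,2,3} → {0,1,2,3} (no change)
  #11 pop 2: in={0,1,2,3} → {0,1,2,3} (no change)
  #12 pop 3: in={0,1,2,3} → {0,1,3} (no change)

Fixpoint:
  val[0] = {0,1,2,3}
  val[1] = {0,1,2,3}
  val[2] = {0,1,2,3}
  val[3] = {0,1,3}

yes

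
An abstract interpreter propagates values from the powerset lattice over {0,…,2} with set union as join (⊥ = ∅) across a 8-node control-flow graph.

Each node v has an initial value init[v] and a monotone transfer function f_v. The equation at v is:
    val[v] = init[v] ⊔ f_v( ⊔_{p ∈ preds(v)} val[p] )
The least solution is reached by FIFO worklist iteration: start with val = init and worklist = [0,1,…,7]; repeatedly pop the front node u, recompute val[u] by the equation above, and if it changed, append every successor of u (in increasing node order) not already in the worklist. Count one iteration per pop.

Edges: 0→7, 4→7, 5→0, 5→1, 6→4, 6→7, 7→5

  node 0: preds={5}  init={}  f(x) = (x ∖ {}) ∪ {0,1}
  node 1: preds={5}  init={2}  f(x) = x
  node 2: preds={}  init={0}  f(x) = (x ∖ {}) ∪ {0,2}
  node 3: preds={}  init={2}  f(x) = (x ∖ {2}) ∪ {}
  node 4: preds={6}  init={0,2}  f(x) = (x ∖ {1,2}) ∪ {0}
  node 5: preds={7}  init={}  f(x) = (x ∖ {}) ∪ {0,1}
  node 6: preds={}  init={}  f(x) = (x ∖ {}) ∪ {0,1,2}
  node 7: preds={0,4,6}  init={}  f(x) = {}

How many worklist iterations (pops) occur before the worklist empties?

11

Iteration log — 11 steps:
  step 1. node 0  ⊔preds={}  new={0,1}  old={}  +wl: 
  step 2. node 1  ⊔preds={}  new={2}  stable
  step 3. node 2  ⊔preds={}  new={0,2}  old={0}  +wl: 
  step 4. node 3  ⊔preds={}  new={2}  stable
  step 5. node 4  ⊔preds={}  new={0,2}  stable
  step 6. node 5  ⊔preds={}  new={0,1}  old={}  +wl: 0,1
  step 7. node 6  ⊔preds={}  new={0,1,2}  old={}  +wl: 4
  step 8. node 7  ⊔preds={0,1,2}  new={}  stable
  step 9. node 0  ⊔preds={0,1}  new={0,1}  stable
  step 10. node 1  ⊔preds={0,1}  new={0,1,2}  old={2}  +wl: 
  step 11. node 4  ⊔preds={0,1,2}  new={0,2}  stable

Least fixpoint reached:
  node 0: {0,1}
  node 1: {0,1,2}
  node 2: {0,2}
  node 3: {2}
  node 4: {0,2}
  node 5: {0,1}
  node 6: {0,1,2}
  node 7: {}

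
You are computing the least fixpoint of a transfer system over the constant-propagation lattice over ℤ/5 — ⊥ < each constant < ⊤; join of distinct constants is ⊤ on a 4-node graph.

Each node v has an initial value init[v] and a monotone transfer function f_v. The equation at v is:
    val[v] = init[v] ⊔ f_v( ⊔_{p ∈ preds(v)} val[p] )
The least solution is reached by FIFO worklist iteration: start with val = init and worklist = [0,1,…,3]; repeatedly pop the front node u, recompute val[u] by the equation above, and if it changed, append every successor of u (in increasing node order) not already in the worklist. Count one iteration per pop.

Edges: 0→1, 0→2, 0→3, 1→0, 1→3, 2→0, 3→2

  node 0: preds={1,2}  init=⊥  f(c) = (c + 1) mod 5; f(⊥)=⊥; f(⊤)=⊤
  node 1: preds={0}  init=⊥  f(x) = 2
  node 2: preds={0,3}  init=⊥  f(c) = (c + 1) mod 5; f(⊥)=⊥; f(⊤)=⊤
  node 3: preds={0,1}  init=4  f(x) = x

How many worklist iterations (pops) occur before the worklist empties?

Trace (9 dequeues):
  [1] u=0 | in ⊥ | out ⊥ | ==
  [2] u=1 | in ⊥ | out 2 | prev ⊥ | push {0}
  [3] u=2 | in 4 | out 0 | prev ⊥ | push {}
  [4] u=3 | in 2 | out ⊤ | prev 4 | push {2}
  [5] u=0 | in ⊤ | out ⊤ | prev ⊥ | push {1,3}
  [6] u=2 | in ⊤ | out ⊤ | prev 0 | push {0}
  [7] u=1 | in ⊤ | out 2 | ==
  [8] u=3 | in ⊤ | out ⊤ | ==
  [9] u=0 | in ⊤ | out ⊤ | ==

Converged values:
  [0] ⊤
  [1] 2
  [2] ⊤
  [3] ⊤

9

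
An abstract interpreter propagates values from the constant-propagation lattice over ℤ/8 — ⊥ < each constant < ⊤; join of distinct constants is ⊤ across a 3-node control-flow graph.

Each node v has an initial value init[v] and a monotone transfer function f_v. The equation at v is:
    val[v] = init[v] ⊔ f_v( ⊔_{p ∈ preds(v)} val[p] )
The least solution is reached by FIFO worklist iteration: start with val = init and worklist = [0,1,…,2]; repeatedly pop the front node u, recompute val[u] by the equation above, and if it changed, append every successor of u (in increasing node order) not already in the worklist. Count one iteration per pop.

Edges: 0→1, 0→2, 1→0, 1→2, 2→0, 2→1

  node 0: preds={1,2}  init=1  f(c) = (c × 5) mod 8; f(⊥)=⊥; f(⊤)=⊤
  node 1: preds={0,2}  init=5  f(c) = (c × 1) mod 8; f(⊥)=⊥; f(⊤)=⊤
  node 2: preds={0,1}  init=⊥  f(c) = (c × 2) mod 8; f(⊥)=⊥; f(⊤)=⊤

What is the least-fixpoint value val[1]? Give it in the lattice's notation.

Worklist (6 pops):
  #1 pop 0: in=5 → 1 (no change)
  #2 pop 1: in=1 → ⊤ (was 5); enqueue [0]
  #3 pop 2: in=⊤ → ⊤ (was ⊥); enqueue [1]
  #4 pop 0: in=⊤ → ⊤ (was 1); enqueue [2]
  #5 pop 1: in=⊤ → ⊤ (no change)
  #6 pop 2: in=⊤ → ⊤ (no change)

Fixpoint:
  val[0] = ⊤
  val[1] = ⊤
  val[2] = ⊤

⊤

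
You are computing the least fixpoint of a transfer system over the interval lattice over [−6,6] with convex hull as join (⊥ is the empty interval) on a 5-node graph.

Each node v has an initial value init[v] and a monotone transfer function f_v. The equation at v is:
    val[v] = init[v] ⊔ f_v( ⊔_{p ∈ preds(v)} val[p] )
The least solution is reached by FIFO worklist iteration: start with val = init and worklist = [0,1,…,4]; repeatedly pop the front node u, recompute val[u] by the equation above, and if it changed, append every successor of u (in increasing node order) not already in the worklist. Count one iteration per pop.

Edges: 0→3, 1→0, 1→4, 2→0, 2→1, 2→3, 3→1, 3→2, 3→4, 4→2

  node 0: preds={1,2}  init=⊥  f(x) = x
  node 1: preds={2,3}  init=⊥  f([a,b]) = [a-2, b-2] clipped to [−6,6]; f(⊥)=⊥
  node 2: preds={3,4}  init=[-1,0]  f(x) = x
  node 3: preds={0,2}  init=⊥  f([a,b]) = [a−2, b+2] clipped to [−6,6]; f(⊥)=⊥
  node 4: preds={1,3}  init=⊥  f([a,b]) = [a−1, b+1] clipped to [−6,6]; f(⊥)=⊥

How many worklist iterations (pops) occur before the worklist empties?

Worklist (21 pops):
  #1 pop 0: in=[-1,0] → [-1,0] (was ⊥); enqueue []
  #2 pop 1: in=[-1,0] → [-3,-2] (was ⊥); enqueue [0]
  #3 pop 2: in=⊥ → [-1,0] (no change)
  #4 pop 3: in=[-1,0] → [-3,2] (was ⊥); enqueue [1,2]
  #5 pop 4: in=[-3,2] → [-4,3] (was ⊥); enqueue []
  #6 pop 0: in=[-3,0] → [-3,0] (was [-1,0]); enqueue [3]
  #7 pop 1: in=[-3,2] → [-5,0] (was [-3,-2]); enqueue [0,4]
  #8 pop 2: in=[-4,3] → [-4,3] (was [-1,0]); enqueue [1]
  #9 pop 3: in=[-4,3] → [-6,5] (was [-3,2]); enqueue [2]
  #10 pop 0: in=[-5,3] → [-5,3] (was [-3,0]); enqueue [3]
  #11 pop 4: in=[-6,5] → [-6,6] (was [-4,3]); enqueue []
  #12 pop 1: in=[-6,5] → [-6,3] (was [-5,0]); enqueue [0,4]
  #13 pop 2: in=[-6,6] → [-6,6] (was [-4,3]); enqueue [1]
  #14 pop 3: in=[-6,6] → [-6,6] (was [-6,5]); enqueue [2]
  #15 pop 0: in=[-6,6] → [-6,6] (was [-5,3]); enqueue [3]
  #16 pop 4: in=[-6,6] → [-6,6] (no change)
  #17 pop 1: in=[-6,6] → [-6,4] (was [-6,3]); enqueue [0,4]
  #18 pop 2: in=[-6,6] → [-6,6] (no change)
  #19 pop 3: in=[-6,6] → [-6,6] (no change)
  #20 pop 0: in=[-6,6] → [-6,6] (no change)
  #21 pop 4: in=[-6,6] → [-6,6] (no change)

Fixpoint:
  val[0] = [-6,6]
  val[1] = [-6,4]
  val[2] = [-6,6]
  val[3] = [-6,6]
  val[4] = [-6,6]

21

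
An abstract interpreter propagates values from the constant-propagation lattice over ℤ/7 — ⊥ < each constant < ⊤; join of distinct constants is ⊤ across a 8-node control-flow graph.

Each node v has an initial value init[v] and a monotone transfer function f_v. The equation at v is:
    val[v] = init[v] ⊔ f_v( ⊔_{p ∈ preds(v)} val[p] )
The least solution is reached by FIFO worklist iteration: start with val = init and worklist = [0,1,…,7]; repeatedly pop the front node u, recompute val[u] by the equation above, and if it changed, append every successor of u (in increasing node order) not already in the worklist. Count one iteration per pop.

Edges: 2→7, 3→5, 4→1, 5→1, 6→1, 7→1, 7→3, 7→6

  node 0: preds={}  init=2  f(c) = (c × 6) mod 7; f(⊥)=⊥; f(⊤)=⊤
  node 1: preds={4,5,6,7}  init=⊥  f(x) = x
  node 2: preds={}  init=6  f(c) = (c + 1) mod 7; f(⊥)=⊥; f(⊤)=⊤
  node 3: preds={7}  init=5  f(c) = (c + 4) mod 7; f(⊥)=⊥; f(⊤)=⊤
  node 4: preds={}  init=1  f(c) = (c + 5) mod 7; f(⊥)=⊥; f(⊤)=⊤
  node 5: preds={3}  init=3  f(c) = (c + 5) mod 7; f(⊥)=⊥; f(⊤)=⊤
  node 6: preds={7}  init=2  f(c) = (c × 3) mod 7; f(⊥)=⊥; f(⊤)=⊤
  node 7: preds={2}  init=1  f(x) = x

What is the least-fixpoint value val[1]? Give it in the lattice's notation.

Trace (13 dequeues):
  [1] u=0 | in ⊥ | out 2 | ==
  [2] u=1 | in ⊤ | out ⊤ | prev ⊥ | push {}
  [3] u=2 | in ⊥ | out 6 | ==
  [4] u=3 | in 1 | out 5 | ==
  [5] u=4 | in ⊥ | out 1 | ==
  [6] u=5 | in 5 | out 3 | ==
  [7] u=6 | in 1 | out ⊤ | prev 2 | push {1}
  [8] u=7 | in 6 | out ⊤ | prev 1 | push {3,6}
  [9] u=1 | in ⊤ | out ⊤ | ==
  [10] u=3 | in ⊤ | out ⊤ | prev 5 | push {5}
  [11] u=6 | in ⊤ | out ⊤ | ==
  [12] u=5 | in ⊤ | out ⊤ | prev 3 | push {1}
  [13] u=1 | in ⊤ | out ⊤ | ==

Converged values:
  [0] 2
  [1] ⊤
  [2] 6
  [3] ⊤
  [4] 1
  [5] ⊤
  [6] ⊤
  [7] ⊤

⊤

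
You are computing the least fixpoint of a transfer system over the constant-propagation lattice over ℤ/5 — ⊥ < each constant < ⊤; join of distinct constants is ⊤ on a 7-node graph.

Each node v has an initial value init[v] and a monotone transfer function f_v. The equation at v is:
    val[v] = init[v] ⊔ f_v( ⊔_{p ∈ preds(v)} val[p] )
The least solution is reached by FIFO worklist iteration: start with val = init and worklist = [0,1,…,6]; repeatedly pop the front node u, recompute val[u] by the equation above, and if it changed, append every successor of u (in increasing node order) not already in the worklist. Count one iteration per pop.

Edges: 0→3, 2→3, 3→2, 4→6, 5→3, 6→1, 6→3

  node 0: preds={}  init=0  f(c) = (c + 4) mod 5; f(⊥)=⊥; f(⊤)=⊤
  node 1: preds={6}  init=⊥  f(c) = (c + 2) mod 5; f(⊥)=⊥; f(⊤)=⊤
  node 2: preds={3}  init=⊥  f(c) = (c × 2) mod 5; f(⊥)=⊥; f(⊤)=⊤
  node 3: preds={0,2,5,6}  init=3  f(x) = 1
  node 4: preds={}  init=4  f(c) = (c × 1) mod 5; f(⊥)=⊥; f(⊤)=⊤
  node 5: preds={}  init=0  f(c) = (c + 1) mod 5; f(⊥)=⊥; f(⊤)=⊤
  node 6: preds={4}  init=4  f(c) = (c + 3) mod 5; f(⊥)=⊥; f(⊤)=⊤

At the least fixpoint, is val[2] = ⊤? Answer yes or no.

yes

Worklist (10 pops):
  #1 pop 0: in=⊥ → 0 (no change)
  #2 pop 1: in=4 → 1 (was ⊥); enqueue []
  #3 pop 2: in=3 → 1 (was ⊥); enqueue []
  #4 pop 3: in=⊤ → ⊤ (was 3); enqueue [2]
  #5 pop 4: in=⊥ → 4 (no change)
  #6 pop 5: in=⊥ → 0 (no change)
  #7 pop 6: in=4 → ⊤ (was 4); enqueue [1,3]
  #8 pop 2: in=⊤ → ⊤ (was 1); enqueue []
  #9 pop 1: in=⊤ → ⊤ (was 1); enqueue []
  #10 pop 3: in=⊤ → ⊤ (no change)

Fixpoint:
  val[0] = 0
  val[1] = ⊤
  val[2] = ⊤
  val[3] = ⊤
  val[4] = 4
  val[5] = 0
  val[6] = ⊤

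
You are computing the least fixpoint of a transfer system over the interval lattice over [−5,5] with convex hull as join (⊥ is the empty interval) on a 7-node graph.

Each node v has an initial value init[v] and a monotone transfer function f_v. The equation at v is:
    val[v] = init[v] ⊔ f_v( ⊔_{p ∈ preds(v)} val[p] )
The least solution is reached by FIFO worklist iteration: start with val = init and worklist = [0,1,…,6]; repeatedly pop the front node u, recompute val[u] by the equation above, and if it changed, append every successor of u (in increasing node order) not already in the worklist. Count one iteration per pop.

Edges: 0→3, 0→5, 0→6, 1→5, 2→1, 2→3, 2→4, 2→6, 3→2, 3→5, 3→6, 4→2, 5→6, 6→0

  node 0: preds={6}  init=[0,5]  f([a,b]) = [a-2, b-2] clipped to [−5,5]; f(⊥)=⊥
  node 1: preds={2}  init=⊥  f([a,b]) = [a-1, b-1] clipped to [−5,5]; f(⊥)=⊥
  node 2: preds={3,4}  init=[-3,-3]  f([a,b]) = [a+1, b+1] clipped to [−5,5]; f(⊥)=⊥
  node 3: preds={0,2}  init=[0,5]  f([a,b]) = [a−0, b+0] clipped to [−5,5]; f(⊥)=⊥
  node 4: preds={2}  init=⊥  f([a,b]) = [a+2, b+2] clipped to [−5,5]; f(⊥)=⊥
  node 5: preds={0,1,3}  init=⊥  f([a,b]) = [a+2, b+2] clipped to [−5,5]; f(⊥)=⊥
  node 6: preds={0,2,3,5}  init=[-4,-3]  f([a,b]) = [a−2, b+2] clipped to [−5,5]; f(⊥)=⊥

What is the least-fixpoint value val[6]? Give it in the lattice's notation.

[-5,5]

Worklist (17 pops):
  #1 pop 0: in=[-4,-3] → [-5,5] (was [0,5]); enqueue []
  #2 pop 1: in=[-3,-3] → [-4,-4] (was ⊥); enqueue []
  #3 pop 2: in=[0,5] → [-3,5] (was [-3,-3]); enqueue [1]
  #4 pop 3: in=[-5,5] → [-5,5] (was [0,5]); enqueue [2]
  #5 pop 4: in=[-3,5] → [-1,5] (was ⊥); enqueue []
  #6 pop 5: in=[-5,5] → [-3,5] (was ⊥); enqueue []
  #7 pop 6: in=[-5,5] → [-5,5] (was [-4,-3]); enqueue [0]
  #8 pop 1: in=[-3,5] → [-4,4] (was [-4,-4]); enqueue [5]
  #9 pop 2: in=[-5,5] → [-4,5] (was [-3,5]); enqueue [1,3,4,6]
  #10 pop 0: in=[-5,5] → [-5,5] (no change)
  #11 pop 5: in=[-5,5] → [-3,5] (no change)
  #12 pop 1: in=[-4,5] → [-5,4] (was [-4,4]); enqueue [5]
  #13 pop 3: in=[-5,5] → [-5,5] (no change)
  #14 pop 4: in=[-4,5] → [-2,5] (was [-1,5]); enqueue [2]
  #15 pop 6: in=[-5,5] → [-5,5] (no change)
  #16 pop 5: in=[-5,5] → [-3,5] (no change)
  #17 pop 2: in=[-5,5] → [-4,5] (no change)

Fixpoint:
  val[0] = [-5,5]
  val[1] = [-5,4]
  val[2] = [-4,5]
  val[3] = [-5,5]
  val[4] = [-2,5]
  val[5] = [-3,5]
  val[6] = [-5,5]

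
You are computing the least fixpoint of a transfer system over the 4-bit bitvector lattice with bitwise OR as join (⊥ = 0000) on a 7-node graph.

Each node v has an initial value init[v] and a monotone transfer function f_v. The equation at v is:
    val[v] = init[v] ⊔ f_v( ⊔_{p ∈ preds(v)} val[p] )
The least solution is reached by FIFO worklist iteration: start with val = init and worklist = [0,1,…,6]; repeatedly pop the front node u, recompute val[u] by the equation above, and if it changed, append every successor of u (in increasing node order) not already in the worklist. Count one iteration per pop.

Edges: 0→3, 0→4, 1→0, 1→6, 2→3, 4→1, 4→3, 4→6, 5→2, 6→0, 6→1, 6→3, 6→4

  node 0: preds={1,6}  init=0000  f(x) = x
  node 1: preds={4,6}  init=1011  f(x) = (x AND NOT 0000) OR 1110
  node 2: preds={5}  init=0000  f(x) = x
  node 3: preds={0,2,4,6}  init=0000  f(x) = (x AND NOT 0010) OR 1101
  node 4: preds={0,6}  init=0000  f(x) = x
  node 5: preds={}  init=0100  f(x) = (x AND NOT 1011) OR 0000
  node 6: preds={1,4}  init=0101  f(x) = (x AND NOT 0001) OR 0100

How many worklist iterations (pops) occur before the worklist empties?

11

Worklist (11 pops):
  #1 pop 0: in=1111 → 1111 (was 0000); enqueue []
  #2 pop 1: in=0101 → 1111 (was 1011); enqueue [0]
  #3 pop 2: in=0100 → 0100 (was 0000); enqueue []
  #4 pop 3: in=1111 → 1101 (was 0000); enqueue []
  #5 pop 4: in=1111 → 1111 (was 0000); enqueue [1,3]
  #6 pop 5: in=0000 → 0100 (no change)
  #7 pop 6: in=1111 → 1111 (was 0101); enqueue [4]
  #8 pop 0: in=1111 → 1111 (no change)
  #9 pop 1: in=1111 → 1111 (no change)
  #10 pop 3: in=1111 → 1101 (no change)
  #11 pop 4: in=1111 → 1111 (no change)

Fixpoint:
  val[0] = 1111
  val[1] = 1111
  val[2] = 0100
  val[3] = 1101
  val[4] = 1111
  val[5] = 0100
  val[6] = 1111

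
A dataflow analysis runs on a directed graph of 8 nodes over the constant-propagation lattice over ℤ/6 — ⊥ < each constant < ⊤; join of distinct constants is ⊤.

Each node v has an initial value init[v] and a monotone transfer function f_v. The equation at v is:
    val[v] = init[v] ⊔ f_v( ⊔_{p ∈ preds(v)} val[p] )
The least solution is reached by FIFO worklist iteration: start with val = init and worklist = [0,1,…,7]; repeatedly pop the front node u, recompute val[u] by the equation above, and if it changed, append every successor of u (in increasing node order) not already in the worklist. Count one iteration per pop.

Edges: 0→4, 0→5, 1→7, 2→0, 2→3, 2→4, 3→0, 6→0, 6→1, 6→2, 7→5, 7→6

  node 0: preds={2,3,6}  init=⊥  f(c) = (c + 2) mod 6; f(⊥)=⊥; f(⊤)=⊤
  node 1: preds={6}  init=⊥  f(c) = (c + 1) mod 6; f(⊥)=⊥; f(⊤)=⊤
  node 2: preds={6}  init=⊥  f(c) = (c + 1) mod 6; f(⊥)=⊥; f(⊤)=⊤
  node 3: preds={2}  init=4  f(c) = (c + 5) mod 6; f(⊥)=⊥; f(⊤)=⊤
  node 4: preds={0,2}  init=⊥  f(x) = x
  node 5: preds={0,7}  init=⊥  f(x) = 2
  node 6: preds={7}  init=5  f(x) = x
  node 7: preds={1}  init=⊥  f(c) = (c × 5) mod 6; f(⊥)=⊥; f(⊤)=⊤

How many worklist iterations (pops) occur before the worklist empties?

Iteration log — 20 steps:
  step 1. node 0  ⊔preds=⊤  new=⊤  old=⊥  +wl: 
  step 2. node 1  ⊔preds=5  new=0  old=⊥  +wl: 
  step 3. node 2  ⊔preds=5  new=0  old=⊥  +wl: 0
  step 4. node 3  ⊔preds=0  new=⊤  old=4  +wl: 
  step 5. node 4  ⊔preds=⊤  new=⊤  old=⊥  +wl: 
  step 6. node 5  ⊔preds=⊤  new=2  old=⊥  +wl: 
  step 7. node 6  ⊔preds=⊥  new=5  stable
  step 8. node 7  ⊔preds=0  new=0  old=⊥  +wl: 5,6
  step 9. node 0  ⊔preds=⊤  new=⊤  stable
  step 10. node 5  ⊔preds=⊤  new=2  stable
  step 11. node 6  ⊔preds=0  new=⊤  old=5  +wl: 0,1,2
  step 12. node 0  ⊔preds=⊤  new=⊤  stable
  step 13. node 1  ⊔preds=⊤  new=⊤  old=0  +wl: 7
  step 14. node 2  ⊔preds=⊤  new=⊤  old=0  +wl: 0,3,4
  step 15. node 7  ⊔preds=⊤  new=⊤  old=0  +wl: 5,6
  step 16. node 0  ⊔preds=⊤  new=⊤  stable
  step 17. node 3  ⊔preds=⊤  new=⊤  stable
  step 18. node 4  ⊔preds=⊤  new=⊤  stable
  step 19. node 5  ⊔preds=⊤  new=2  stable
  step 20. node 6  ⊔preds=⊤  new=⊤  stable

Least fixpoint reached:
  node 0: ⊤
  node 1: ⊤
  node 2: ⊤
  node 3: ⊤
  node 4: ⊤
  node 5: 2
  node 6: ⊤
  node 7: ⊤

20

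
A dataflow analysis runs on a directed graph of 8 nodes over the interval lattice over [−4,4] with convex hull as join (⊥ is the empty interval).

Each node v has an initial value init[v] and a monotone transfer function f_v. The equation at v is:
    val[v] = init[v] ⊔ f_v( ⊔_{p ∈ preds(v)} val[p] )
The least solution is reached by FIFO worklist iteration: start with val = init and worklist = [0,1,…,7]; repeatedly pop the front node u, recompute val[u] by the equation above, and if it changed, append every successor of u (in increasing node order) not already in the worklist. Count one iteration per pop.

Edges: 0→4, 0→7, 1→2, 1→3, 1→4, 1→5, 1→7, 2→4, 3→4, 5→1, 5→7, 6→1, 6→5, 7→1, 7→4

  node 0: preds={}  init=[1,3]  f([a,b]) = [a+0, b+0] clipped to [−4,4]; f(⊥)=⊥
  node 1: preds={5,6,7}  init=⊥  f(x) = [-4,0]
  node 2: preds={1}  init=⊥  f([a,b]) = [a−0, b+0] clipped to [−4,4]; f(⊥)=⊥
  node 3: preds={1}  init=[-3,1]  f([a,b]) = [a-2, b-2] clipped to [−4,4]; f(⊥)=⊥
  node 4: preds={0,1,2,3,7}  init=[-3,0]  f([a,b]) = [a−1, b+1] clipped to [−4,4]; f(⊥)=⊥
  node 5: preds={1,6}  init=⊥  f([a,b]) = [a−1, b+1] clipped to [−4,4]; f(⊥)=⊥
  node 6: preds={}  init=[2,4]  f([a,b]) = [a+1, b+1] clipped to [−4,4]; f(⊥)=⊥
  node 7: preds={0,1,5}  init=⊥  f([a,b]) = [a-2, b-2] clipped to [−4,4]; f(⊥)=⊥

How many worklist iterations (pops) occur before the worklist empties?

10

Iteration log — 10 steps:
  step 1. node 0  ⊔preds=⊥  new=[1,3]  stable
  step 2. node 1  ⊔preds=[2,4]  new=[-4,0]  old=⊥  +wl: 
  step 3. node 2  ⊔preds=[-4,0]  new=[-4,0]  old=⊥  +wl: 
  step 4. node 3  ⊔preds=[-4,0]  new=[-4,1]  old=[-3,1]  +wl: 
  step 5. node 4  ⊔preds=[-4,3]  new=[-4,4]  old=[-3,0]  +wl: 
  step 6. node 5  ⊔preds=[-4,4]  new=[-4,4]  old=⊥  +wl: 1
  step 7. node 6  ⊔preds=⊥  new=[2,4]  stable
  step 8. node 7  ⊔preds=[-4,4]  new=[-4,2]  old=⊥  +wl: 4
  step 9. node 1  ⊔preds=[-4,4]  new=[-4,0]  stable
  step 10. node 4  ⊔preds=[-4,3]  new=[-4,4]  stable

Least fixpoint reached:
  node 0: [1,3]
  node 1: [-4,0]
  node 2: [-4,0]
  node 3: [-4,1]
  node 4: [-4,4]
  node 5: [-4,4]
  node 6: [2,4]
  node 7: [-4,2]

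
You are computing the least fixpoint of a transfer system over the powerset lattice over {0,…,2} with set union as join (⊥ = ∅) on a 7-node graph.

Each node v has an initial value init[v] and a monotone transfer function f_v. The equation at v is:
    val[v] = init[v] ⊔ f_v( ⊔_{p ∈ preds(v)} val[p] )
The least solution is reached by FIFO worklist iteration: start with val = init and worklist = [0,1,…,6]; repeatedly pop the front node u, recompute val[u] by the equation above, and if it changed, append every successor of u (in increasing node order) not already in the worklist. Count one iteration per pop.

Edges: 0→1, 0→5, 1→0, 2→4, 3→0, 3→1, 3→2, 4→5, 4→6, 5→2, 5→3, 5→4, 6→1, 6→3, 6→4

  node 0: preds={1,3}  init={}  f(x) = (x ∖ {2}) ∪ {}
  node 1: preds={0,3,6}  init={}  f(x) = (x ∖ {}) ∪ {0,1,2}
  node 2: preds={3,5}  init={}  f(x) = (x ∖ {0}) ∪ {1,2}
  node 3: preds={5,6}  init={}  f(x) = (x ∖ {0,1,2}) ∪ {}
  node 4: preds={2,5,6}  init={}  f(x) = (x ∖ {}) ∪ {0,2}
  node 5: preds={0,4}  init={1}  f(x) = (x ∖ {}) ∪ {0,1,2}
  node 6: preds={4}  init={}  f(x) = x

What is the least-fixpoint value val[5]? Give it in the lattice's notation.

Worklist (13 pops):
  #1 pop 0: in={} → {} (no change)
  #2 pop 1: in={} → {0,1,2} (was {}); enqueue [0]
  #3 pop 2: in={1} → {1,2} (was {}); enqueue []
  #4 pop 3: in={1} → {} (no change)
  #5 pop 4: in={1,2} → {0,1,2} (was {}); enqueue []
  #6 pop 5: in={0,1,2} → {0,1,2} (was {1}); enqueue [2,3,4]
  #7 pop 6: in={0,1,2} → {0,1,2} (was {}); enqueue [1]
  #8 pop 0: in={0,1,2} → {0,1} (was {}); enqueue [5]
  #9 pop 2: in={0,1,2} → {1,2} (no change)
  #10 pop 3: in={0,1,2} → {} (no change)
  #11 pop 4: in={0,1,2} → {0,1,2} (no change)
  #12 pop 1: in={0,1,2} → {0,1,2} (no change)
  #13 pop 5: in={0,1,2} → {0,1,2} (no change)

Fixpoint:
  val[0] = {0,1}
  val[1] = {0,1,2}
  val[2] = {1,2}
  val[3] = {}
  val[4] = {0,1,2}
  val[5] = {0,1,2}
  val[6] = {0,1,2}

{0,1,2}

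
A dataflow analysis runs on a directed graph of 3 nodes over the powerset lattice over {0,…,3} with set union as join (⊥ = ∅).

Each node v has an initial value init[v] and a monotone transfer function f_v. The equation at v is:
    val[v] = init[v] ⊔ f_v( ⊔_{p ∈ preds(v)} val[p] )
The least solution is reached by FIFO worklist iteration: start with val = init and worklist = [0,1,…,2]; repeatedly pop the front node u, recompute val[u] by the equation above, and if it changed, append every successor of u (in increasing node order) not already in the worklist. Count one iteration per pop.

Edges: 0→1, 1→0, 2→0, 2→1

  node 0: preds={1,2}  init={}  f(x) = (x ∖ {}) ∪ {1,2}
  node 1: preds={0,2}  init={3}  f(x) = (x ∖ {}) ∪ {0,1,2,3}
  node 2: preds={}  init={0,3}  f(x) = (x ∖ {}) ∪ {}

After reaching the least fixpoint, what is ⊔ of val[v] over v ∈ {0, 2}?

Iteration log — 4 steps:
  step 1. node 0  ⊔preds={0,3}  new={0,1,2,3}  old={}  +wl: 
  step 2. node 1  ⊔preds={0,1,2,3}  new={0,1,2,3}  old={3}  +wl: 0
  step 3. node 2  ⊔preds={}  new={0,3}  stable
  step 4. node 0  ⊔preds={0,1,2,3}  new={0,1,2,3}  stable

Least fixpoint reached:
  node 0: {0,1,2,3}
  node 1: {0,1,2,3}
  node 2: {0,3}

{0,1,2,3}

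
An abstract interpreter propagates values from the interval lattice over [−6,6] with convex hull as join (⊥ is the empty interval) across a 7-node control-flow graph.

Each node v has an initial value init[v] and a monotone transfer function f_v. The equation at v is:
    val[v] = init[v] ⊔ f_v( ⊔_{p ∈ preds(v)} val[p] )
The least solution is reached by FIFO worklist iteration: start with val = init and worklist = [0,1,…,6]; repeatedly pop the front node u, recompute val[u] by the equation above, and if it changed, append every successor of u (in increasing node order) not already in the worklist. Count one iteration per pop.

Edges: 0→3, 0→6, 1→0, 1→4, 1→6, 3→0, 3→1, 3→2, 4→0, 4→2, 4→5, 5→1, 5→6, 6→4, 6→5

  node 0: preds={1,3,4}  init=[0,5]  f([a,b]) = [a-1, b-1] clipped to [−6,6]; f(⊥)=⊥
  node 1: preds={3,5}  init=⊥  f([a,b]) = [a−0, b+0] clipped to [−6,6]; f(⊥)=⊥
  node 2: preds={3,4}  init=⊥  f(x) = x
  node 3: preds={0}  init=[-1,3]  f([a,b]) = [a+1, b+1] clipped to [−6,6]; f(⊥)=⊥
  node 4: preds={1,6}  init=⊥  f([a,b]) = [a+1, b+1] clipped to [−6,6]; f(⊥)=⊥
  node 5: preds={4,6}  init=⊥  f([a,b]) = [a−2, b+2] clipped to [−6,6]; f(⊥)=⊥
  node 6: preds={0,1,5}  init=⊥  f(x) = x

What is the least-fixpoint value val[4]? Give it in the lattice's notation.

Iteration log — 34 steps:
  step 1. node 0  ⊔preds=[-1,3]  new=[-2,5]  old=[0,5]  +wl: 
  step 2. node 1  ⊔preds=[-1,3]  new=[-1,3]  old=⊥  +wl: 0
  step 3. node 2  ⊔preds=[-1,3]  new=[-1,3]  old=⊥  +wl: 
  step 4. node 3  ⊔preds=[-2,5]  new=[-1,6]  old=[-1,3]  +wl: 1,2
  step 5. node 4  ⊔preds=[-1,3]  new=[0,4]  old=⊥  +wl: 
  step 6. node 5  ⊔preds=[0,4]  new=[-2,6]  old=⊥  +wl: 
  step 7. node 6  ⊔preds=[-2,6]  new=[-2,6]  old=⊥  +wl: 4,5
  step 8. node 0  ⊔preds=[-1,6]  new=[-2,5]  stable
  step 9. node 1  ⊔preds=[-2,6]  new=[-2,6]  old=[-1,3]  +wl: 0,6
  step 10. node 2  ⊔preds=[-1,6]  new=[-1,6]  old=[-1,3]  +wl: 
  step 11. node 4  ⊔preds=[-2,6]  new=[-1,6]  old=[0,4]  +wl: 2
  step 12. node 5  ⊔preds=[-2,6]  new=[-4,6]  old=[-2,6]  +wl: 1
  step 13. node 0  ⊔preds=[-2,6]  new=[-3,5]  old=[-2,5]  +wl: 3
  step 14. node 6  ⊔preds=[-4,6]  new=[-4,6]  old=[-2,6]  +wl: 4,5
  step 15. node 2  ⊔preds=[-1,6]  new=[-1,6]  stable
  step 16. node 1  ⊔preds=[-4,6]  new=[-4,6]  old=[-2,6]  +wl: 0,6
  step 17. node 3  ⊔preds=[-3,5]  new=[-2,6]  old=[-1,6]  +wl: 1,2
  step 18. node 4  ⊔preds=[-4,6]  new=[-3,6]  old=[-1,6]  +wl: 
  step 19. node 5  ⊔preds=[-4,6]  new=[-6,6]  old=[-4,6]  +wl: 
  step 20. node 0  ⊔preds=[-4,6]  new=[-5,5]  old=[-3,5]  +wl: 3
  step 21. node 6  ⊔preds=[-6,6]  new=[-6,6]  old=[-4,6]  +wl: 4,5
  step 22. node 1  ⊔preds=[-6,6]  new=[-6,6]  old=[-4,6]  +wl: 0,6
  step 23. node 2  ⊔preds=[-3,6]  new=[-3,6]  old=[-1,6]  +wl: 
  step 24. node 3  ⊔preds=[-5,5]  new=[-4,6]  old=[-2,6]  +wl: 1,2
  step 25. node 4  ⊔preds=[-6,6]  new=[-5,6]  old=[-3,6]  +wl: 
  step 26. node 5  ⊔preds=[-6,6]  new=[-6,6]  stable
  step 27. node 0  ⊔preds=[-6,6]  new=[-6,5]  old=[-5,5]  +wl: 3
  step 28. node 6  ⊔preds=[-6,6]  new=[-6,6]  stable
  step 29. node 1  ⊔preds=[-6,6]  new=[-6,6]  stable
  step 30. node 2  ⊔preds=[-5,6]  new=[-5,6]  old=[-3,6]  +wl: 
  step 31. node 3  ⊔preds=[-6,5]  new=[-5,6]  old=[-4,6]  +wl: 0,1,2
  step 32. node 0  ⊔preds=[-6,6]  new=[-6,5]  stable
  step 33. node 1  ⊔preds=[-6,6]  new=[-6,6]  stable
  step 34. node 2  ⊔preds=[-5,6]  new=[-5,6]  stable

Least fixpoint reached:
  node 0: [-6,5]
  node 1: [-6,6]
  node 2: [-5,6]
  node 3: [-5,6]
  node 4: [-5,6]
  node 5: [-6,6]
  node 6: [-6,6]

[-5,6]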